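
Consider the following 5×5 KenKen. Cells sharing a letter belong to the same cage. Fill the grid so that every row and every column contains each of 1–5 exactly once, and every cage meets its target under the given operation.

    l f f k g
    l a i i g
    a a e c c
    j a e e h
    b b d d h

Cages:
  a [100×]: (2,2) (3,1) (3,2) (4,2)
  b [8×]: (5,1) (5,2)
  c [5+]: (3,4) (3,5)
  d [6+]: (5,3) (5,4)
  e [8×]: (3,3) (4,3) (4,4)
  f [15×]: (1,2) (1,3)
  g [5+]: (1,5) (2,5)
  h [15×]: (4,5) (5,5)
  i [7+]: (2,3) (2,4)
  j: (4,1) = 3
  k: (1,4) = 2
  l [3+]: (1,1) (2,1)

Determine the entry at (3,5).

2

K is a freebie, which forces (1,4) = 2.
The 4 cells of cage a must have product 100, so (3,1) = 5.
Cage j is given, leaving (4,1) = 3.
Row 4 now contains 3, which forces (4,5) = 5.
Column 5 already has 5, which forces (5,5) = 3.
Row 1 already has 2, leaving (1,1) = 1.
Row 1 now contains 1; hence (1,5) = 4.
Cage l needs two cells with sum 3, so (2,1) = 2.
The 4 cells of cage a must have product 100; hence (2,2) = 5.
4 is placed in column 5, so (2,5) = 1.
Column 5 already has 1, which forces (3,5) = 2.
Column 1 now contains 2, leaving (5,1) = 4.
Row 5 already has 4; hence (5,2) = 2.
5 is placed in column 2; hence (1,2) = 3.
Cage f needs two cells with product 15, so (1,3) = 5.
Cage c's pair has sum 5, so (3,4) = 3.
The 3 cells of cage e must have product 8, which forces (4,3) = 2.
5 is placed in column 3, leaving (5,3) = 1.
Row 5 now contains 1; hence (5,4) = 5.
The two cells of cage i must have sum 7; hence (2,3) = 3.
3 is placed in column 4, leaving (2,4) = 4.
1 is placed in column 3, which forces (3,3) = 4.
Cage e has product 8, so (4,4) = 1.
Row 3 now contains 4, leaving (3,2) = 1.
Row 4 now contains 1, so (4,2) = 4.
Completed grid: 1 3 5 2 4 / 2 5 3 4 1 / 5 1 4 3 2 / 3 4 2 1 5 / 4 2 1 5 3.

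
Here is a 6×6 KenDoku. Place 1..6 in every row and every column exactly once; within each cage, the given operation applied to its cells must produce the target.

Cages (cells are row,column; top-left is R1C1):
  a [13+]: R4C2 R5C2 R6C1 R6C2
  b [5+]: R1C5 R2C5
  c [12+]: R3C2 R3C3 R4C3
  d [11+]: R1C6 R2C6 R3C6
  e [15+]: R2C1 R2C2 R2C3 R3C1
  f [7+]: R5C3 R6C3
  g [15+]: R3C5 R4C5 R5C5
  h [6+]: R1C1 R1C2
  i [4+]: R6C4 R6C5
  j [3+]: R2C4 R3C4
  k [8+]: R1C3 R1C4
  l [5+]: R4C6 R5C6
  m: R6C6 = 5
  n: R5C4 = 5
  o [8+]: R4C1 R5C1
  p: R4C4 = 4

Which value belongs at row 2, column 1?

5

P is a freebie, so R4C4 = 4.
N is a freebie, so R5C4 = 5.
Cage m is given, leaving R6C6 = 5.
Column 4 needs a 6, and only R1C4 is open for it.
The two cells of cage k must have sum 8; hence R1C3 = 2.
In column 4, 3 can only go at R6C4, so R6C4 = 3.
Row 6 already has 3, leaving R6C5 = 1.
Cage b's pair has sum 5, leaving R1C5 = 3.
Cage b needs two cells with sum 5, so R2C5 = 2.
Row 2 already has 2, leaving R2C4 = 1.
Cage j needs two cells with sum 3, which forces R3C4 = 2.
The only place for 4 in row 1 is R1C6.
4 is placed in column 6, leaving R2C6 = 6.
Cage d has sum 11; hence R3C6 = 1.
1 is placed in row 3; hence R3C1 = 3.
In column 1, 1 can only go at R1C1, so R1C1 = 1.
Row 1 now contains 1; hence R1C2 = 5.
The 3 cells of cage c must have sum 12, leaving R3C3 = 5.
The 4 cells of cage e must have sum 15, leaving R2C1 = 5.
Cage g has sum 15; hence R4C5 = 5.
Column 1 needs a 4, and only R6C1 is open for it.
Cage f's pair has sum 7, which forces R5C3 = 1.
Row 6 now contains 4, so R6C3 = 6.
The 3 cells of cage c must have sum 12; hence R3C2 = 4.
Row 3 already has 4, so R3C5 = 6.
Column 3 now contains 1, leaving R4C3 = 3.
3 is placed in row 4, which forces R4C6 = 2.
Column 2 now contains 4, leaving R5C2 = 6.
Column 5 already has 6, so R5C5 = 4.
Column 6 now contains 2, which forces R5C6 = 3.
Row 6 already has 6, leaving R6C2 = 2.
Column 2 now contains 4; hence R2C2 = 3.
3 is placed in column 3; hence R2C3 = 4.
Row 4 already has 2, leaving R4C1 = 6.
3 is placed in row 4, leaving R4C2 = 1.
6 is placed in row 5, leaving R5C1 = 2.
Filled in: 1 5 2 6 3 4 / 5 3 4 1 2 6 / 3 4 5 2 6 1 / 6 1 3 4 5 2 / 2 6 1 5 4 3 / 4 2 6 3 1 5.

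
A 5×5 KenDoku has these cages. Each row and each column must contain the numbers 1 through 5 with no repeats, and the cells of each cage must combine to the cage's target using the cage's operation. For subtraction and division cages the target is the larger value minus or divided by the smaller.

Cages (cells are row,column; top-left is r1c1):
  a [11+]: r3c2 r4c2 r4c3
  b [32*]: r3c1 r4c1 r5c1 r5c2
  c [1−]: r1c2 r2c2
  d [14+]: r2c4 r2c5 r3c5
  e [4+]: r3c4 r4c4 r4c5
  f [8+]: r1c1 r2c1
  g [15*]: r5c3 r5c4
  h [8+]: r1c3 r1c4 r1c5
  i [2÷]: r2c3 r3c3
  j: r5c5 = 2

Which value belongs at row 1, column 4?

4

Cage d needs sum 14; hence r2c4 = 5.
Cage d has sum 14, which forces r2c5 = 4.
Cage e has sum 4; hence r3c4 = 1.
Cage d has sum 14, so r3c5 = 5.
Cage e needs sum 4, so r4c4 = 2.
Cage e has sum 4; hence r4c5 = 1.
Cage b has product 32, so r5c2 = 4.
Column 4 now contains 5, so r5c4 = 3.
Cage j is given; hence r5c5 = 2.
Cage f's pair has sum 8, which forces r1c1 = 5.
The 3 cells of cage h must have sum 8; hence r1c3 = 1.
Column 4 already has 3, which forces r1c4 = 4.
Column 5 now contains 2, leaving r1c5 = 3.
Row 2 already has 5, which forces r2c1 = 3.
1 is placed in column 3, which forces r2c3 = 2.
Cage b needs product 32; hence r3c1 = 2.
Row 3 now contains 2; hence r3c2 = 3.
Column 3 now contains 2, leaving r3c3 = 4.
Row 4 already has 1, which forces r4c1 = 4.
Cage a needs sum 11, so r4c2 = 5.
Column 3 now contains 4, leaving r4c3 = 3.
Row 5 now contains 2, leaving r5c1 = 1.
3 is placed in row 5, leaving r5c3 = 5.
Row 1 now contains 3, which forces r1c2 = 2.
2 is placed in row 2, leaving r2c2 = 1.
Filled in: 5 2 1 4 3 / 3 1 2 5 4 / 2 3 4 1 5 / 4 5 3 2 1 / 1 4 5 3 2.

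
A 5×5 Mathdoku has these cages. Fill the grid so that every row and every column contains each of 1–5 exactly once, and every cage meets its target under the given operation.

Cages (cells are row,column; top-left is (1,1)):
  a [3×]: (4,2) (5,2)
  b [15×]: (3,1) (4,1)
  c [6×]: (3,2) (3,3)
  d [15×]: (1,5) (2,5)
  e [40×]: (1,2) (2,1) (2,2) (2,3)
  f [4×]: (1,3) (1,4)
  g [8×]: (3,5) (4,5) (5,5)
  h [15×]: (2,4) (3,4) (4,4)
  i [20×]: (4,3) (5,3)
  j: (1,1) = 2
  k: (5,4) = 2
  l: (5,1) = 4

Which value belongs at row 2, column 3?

J is a freebie; hence (1,1) = 2.
L is a freebie, so (5,1) = 4.
4 is placed in row 5, which forces (5,3) = 5.
K is a freebie, so (5,4) = 2.
Row 5 already has 2, which forces (5,5) = 1.
Cage a's pair has product 3, so (4,2) = 1.
Column 3 now contains 5, so (4,3) = 4.
4 is placed in row 4, which forces (4,5) = 2.
Row 5 already has 1, so (5,2) = 3.
4 is placed in column 3, so (1,3) = 1.
Cage f needs two cells with product 4, which forces (1,4) = 4.
Column 3 now contains 1, which forces (2,3) = 2.
Column 2 already has 3, so (3,2) = 2.
The two cells of cage c must have product 6, leaving (3,3) = 3.
Column 5 already has 2, so (3,5) = 4.
Row 1 now contains 4; hence (1,2) = 5.
Row 1 now contains 5, so (1,5) = 3.
Cage e has product 40, which forces (2,1) = 1.
Cage e has product 40, leaving (2,2) = 4.
3 is placed in column 5, which forces (2,5) = 5.
Row 3 already has 3, which forces (3,1) = 5.
5 is placed in row 3, leaving (3,4) = 1.
Cage b's pair has product 15, leaving (4,1) = 3.
Row 4 now contains 3, so (4,4) = 5.
5 is placed in row 2, so (2,4) = 3.
Filled in: 2 5 1 4 3 / 1 4 2 3 5 / 5 2 3 1 4 / 3 1 4 5 2 / 4 3 5 2 1.

2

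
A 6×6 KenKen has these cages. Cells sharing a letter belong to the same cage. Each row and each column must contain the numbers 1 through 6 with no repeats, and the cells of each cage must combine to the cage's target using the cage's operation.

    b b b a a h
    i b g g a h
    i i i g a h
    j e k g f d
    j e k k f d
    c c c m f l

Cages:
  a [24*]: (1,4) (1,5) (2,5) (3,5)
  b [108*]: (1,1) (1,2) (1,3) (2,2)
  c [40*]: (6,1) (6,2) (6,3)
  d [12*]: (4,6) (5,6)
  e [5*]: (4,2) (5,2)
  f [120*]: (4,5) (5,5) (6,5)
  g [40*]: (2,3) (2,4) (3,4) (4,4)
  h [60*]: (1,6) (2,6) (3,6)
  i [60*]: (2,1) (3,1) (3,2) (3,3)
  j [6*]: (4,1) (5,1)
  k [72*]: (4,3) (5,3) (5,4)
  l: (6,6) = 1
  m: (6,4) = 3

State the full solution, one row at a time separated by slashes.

6 3 1 4 2 5 / 1 6 4 5 3 2 / 5 4 3 2 1 6 / 2 5 6 1 4 3 / 3 1 2 6 5 4 / 4 2 5 3 6 1

Cage m is given; hence (6,4) = 3.
L is a freebie, leaving (6,6) = 1.
In row 1, 5 can only go at (1,6), so (1,6) = 5.
In row 6, 6 can only go at (6,5), so (6,5) = 6.
Column 4 needs a 6, and only (5,4) is open for it.
Cage a has product 24, which forces (1,4) = 4.
Cage g has product 40, so (2,3) = 4.
Cage k has product 72, so (4,3) = 6.
Cage k needs product 72, so (5,3) = 2.
Column 3 already has 2, which forces (6,3) = 5.
Cage j's pair has product 6, which forces (4,1) = 2.
Cage j needs two cells with product 6, which forces (5,1) = 3.
Row 5 now contains 3; hence (5,6) = 4.
Column 1 already has 2, so (6,1) = 4.
Row 6 now contains 4, which forces (6,2) = 2.
Column 1 already has 2; hence (1,1) = 6.
The 4 cells of cage b must have product 108, which forces (1,2) = 3.
Cage b needs product 108, so (1,3) = 1.
Row 1 now contains 1, which forces (1,5) = 2.
The 4 cells of cage b must have product 108, so (2,2) = 6.
Row 2 already has 6, so (2,6) = 2.
Cage i needs product 60, which forces (3,2) = 4.
Cage i needs product 60, leaving (3,3) = 3.
Row 3 now contains 3, which forces (3,5) = 1.
Column 6 already has 2, so (3,6) = 6.
Cage f has product 120, leaving (4,5) = 4.
Column 6 already has 4, leaving (4,6) = 3.
Row 5 now contains 4, leaving (5,5) = 5.
Cage i needs product 60; hence (2,1) = 1.
Row 2 now contains 1, so (2,4) = 5.
1 is placed in column 5, which forces (2,5) = 3.
1 is placed in row 3, so (3,1) = 5.
Cage g has product 40, leaving (3,4) = 2.
Cage e's pair has product 5, which forces (4,2) = 5.
Column 4 now contains 5, leaving (4,4) = 1.
Row 5 already has 5; hence (5,2) = 1.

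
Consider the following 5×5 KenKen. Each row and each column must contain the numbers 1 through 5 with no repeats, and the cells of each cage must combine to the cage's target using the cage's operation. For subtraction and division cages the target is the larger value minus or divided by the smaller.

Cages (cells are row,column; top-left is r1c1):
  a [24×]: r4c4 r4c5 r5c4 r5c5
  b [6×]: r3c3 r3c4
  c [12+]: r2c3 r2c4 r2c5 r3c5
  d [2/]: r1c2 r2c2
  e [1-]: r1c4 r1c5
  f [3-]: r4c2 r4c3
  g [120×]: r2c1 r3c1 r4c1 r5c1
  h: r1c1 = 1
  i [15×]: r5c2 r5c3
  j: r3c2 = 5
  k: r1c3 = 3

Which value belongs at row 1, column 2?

2

Cage h is given, leaving r1c1 = 1.
K is a freebie; hence r1c3 = 3.
Cage j is given, which forces r3c2 = 5.
Column 3 already has 3, leaving r3c3 = 2.
2 is placed in row 3, so r3c4 = 3.
Column 2 now contains 5, so r5c2 = 3.
Column 3 already has 3, so r5c3 = 5.
Row 3 already has 3, so r3c1 = 4.
4 is placed in row 3, which forces r3c5 = 1.
Cage a has product 24, so r4c5 = 3.
Cage g has product 120; hence r5c1 = 2.
Row 5 now contains 2, leaving r5c5 = 4.
Cage e needs two cells with difference 1, leaving r1c4 = 4.
4 is placed in column 5; hence r1c5 = 5.
The 4 cells of cage g must have product 120, so r2c1 = 3.
Cage c needs sum 12, leaving r2c3 = 4.
Column 5 already has 5, so r2c5 = 2.
3 is placed in row 4, so r4c1 = 5.
Column 3 now contains 4, so r4c3 = 1.
Cage a needs product 24, leaving r4c4 = 2.
Row 5 already has 4; hence r5c4 = 1.
Row 1 now contains 4, so r1c2 = 2.
Row 2 now contains 2, which forces r2c2 = 1.
Row 2 now contains 2; hence r2c4 = 5.
Row 4 now contains 1; hence r4c2 = 4.
The full grid is 1 2 3 4 5 / 3 1 4 5 2 / 4 5 2 3 1 / 5 4 1 2 3 / 2 3 5 1 4.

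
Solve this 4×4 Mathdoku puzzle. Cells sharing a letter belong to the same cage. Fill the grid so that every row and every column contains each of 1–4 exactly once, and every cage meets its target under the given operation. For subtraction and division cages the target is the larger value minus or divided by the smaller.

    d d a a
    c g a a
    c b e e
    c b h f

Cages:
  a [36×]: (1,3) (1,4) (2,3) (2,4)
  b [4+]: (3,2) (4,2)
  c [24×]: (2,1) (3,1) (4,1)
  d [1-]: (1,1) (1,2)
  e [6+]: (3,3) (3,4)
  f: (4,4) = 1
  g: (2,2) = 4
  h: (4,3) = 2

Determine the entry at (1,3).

3

Cage g is a single given cell, so (2,2) = 4.
Cage h is given; hence (4,3) = 2.
F is a freebie, which forces (4,4) = 1.
Cage a needs product 36, so (1,3) = 3.
The 4 cells of cage a must have product 36, which forces (1,4) = 4.
Cage a needs product 36, which forces (2,3) = 1.
Cage a has product 36, which forces (2,4) = 3.
The two cells of cage b must have sum 4, which forces (3,2) = 1.
Column 3 already has 2; hence (3,3) = 4.
Cage e needs two cells with sum 6, which forces (3,4) = 2.
Row 4 now contains 1, leaving (4,2) = 3.
Cage d needs two cells with difference 1, which forces (1,1) = 1.
Column 2 already has 1; hence (1,2) = 2.
Row 2 already has 3, so (2,1) = 2.
2 is placed in row 3, which forces (3,1) = 3.
Row 4 already has 3, so (4,1) = 4.
Filled in: 1 2 3 4 / 2 4 1 3 / 3 1 4 2 / 4 3 2 1.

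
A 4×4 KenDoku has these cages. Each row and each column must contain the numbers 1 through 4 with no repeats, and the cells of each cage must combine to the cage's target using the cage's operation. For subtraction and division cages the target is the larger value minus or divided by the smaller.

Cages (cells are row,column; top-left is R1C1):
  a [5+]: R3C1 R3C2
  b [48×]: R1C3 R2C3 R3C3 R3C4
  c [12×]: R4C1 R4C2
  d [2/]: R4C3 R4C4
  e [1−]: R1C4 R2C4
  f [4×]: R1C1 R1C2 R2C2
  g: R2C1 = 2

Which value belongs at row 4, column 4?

G is a freebie, which forces R2C1 = 2.
2 is placed in row 2, so R2C2 = 1.
Column 1 already has 2, leaving R1C1 = 1.
Column 2 already has 1, which forces R1C2 = 4.
Column 1 now contains 1, which forces R3C1 = 3.
Column 2 already has 4, which forces R3C2 = 2.
Row 3 already has 2; hence R3C4 = 4.
Column 1 now contains 3; hence R4C1 = 4.
Column 2 already has 4, which forces R4C2 = 3.
Cage b has product 48; hence R1C3 = 3.
The two cells of cage e must have difference 1, so R1C4 = 2.
Cage b needs product 48, which forces R2C3 = 4.
4 is placed in column 4, which forces R2C4 = 3.
4 is placed in row 3, leaving R3C3 = 1.
1 is placed in column 3, which forces R4C3 = 2.
Column 4 now contains 2, so R4C4 = 1.
Completed grid: 1 4 3 2 / 2 1 4 3 / 3 2 1 4 / 4 3 2 1.

1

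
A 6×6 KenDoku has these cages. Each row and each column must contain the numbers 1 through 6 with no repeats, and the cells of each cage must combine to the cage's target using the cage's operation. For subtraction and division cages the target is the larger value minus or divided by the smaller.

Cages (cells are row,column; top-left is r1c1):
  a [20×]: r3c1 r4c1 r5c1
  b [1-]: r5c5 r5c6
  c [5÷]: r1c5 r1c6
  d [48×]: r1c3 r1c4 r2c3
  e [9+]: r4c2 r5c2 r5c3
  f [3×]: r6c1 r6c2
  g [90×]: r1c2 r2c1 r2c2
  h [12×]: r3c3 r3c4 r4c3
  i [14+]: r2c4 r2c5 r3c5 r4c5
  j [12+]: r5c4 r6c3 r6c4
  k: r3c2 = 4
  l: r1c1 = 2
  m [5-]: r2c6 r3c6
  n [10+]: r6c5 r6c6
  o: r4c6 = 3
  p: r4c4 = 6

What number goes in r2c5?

4

L is a freebie, leaving r1c1 = 2.
Cage k is a single given cell; hence r3c2 = 4.
P is a freebie, so r4c4 = 6.
O is a freebie, which forces r4c6 = 3.
Column 4 already has 6; hence r1c4 = 4.
Row 6 needs a 2, and only r6c4 is open for it.
The 3 cells of cage j must have sum 12, which forces r5c4 = 5.
Cage j needs sum 12; hence r6c3 = 5.
Row 3 needs a 2, and only r3c5 is open for it.
In row 2, 2 can only go at r2c3, so r2c3 = 2.
Cage d needs product 48; hence r1c3 = 6.
Column 3 already has 2, which forces r4c3 = 4.
Row 4 already has 4, leaving r4c5 = 5.
5 is placed in column 5, which forces r1c5 = 1.
Cage c needs two cells with quotient 5; hence r1c6 = 5.
The 3 cells of cage a must have product 20; hence r3c1 = 5.
5 is placed in row 4, which forces r4c1 = 1.
Cage e needs sum 9; hence r4c2 = 2.
The 3 cells of cage a must have product 20, leaving r5c1 = 4.
Cage e needs sum 9, so r5c2 = 6.
The 3 cells of cage e must have sum 9, leaving r5c3 = 1.
Column 5 already has 1, so r5c5 = 3.
Row 5 now contains 4, leaving r5c6 = 2.
Column 1 now contains 1, so r6c1 = 3.
3 is placed in row 6, so r6c2 = 1.
Row 1 now contains 5, which forces r1c2 = 3.
3 is placed in column 1, so r2c1 = 6.
The 3 cells of cage g must have product 90, which forces r2c2 = 5.
Row 2 already has 6, so r2c5 = 4.
Row 2 already has 6, which forces r2c6 = 1.
1 is placed in column 3, leaving r3c3 = 3.
The 3 cells of cage h must have product 12, leaving r3c4 = 1.
Column 6 already has 1, leaving r3c6 = 6.
Column 5 now contains 4, so r6c5 = 6.
Column 6 now contains 6, so r6c6 = 4.
Row 2 already has 1, leaving r2c4 = 3.
Completed grid: 2 3 6 4 1 5 / 6 5 2 3 4 1 / 5 4 3 1 2 6 / 1 2 4 6 5 3 / 4 6 1 5 3 2 / 3 1 5 2 6 4.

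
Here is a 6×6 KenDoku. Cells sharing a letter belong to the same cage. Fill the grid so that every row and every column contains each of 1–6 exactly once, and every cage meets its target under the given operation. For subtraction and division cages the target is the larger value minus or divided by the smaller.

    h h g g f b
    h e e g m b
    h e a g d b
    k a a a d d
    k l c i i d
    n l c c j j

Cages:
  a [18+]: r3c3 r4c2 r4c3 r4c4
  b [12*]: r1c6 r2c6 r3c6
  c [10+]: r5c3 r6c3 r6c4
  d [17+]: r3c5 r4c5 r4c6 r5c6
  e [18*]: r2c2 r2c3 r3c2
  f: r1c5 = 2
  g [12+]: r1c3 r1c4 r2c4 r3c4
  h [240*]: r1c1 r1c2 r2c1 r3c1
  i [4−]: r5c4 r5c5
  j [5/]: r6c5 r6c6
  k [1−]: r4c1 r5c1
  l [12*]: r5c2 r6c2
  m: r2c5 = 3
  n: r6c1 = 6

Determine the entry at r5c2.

F is a freebie, leaving r1c5 = 2.
Cage m is given, leaving r2c5 = 3.
N is a freebie, which forces r6c1 = 6.
The 3 cells of cage e must have product 18, which forces r3c2 = 3.
Cage l needs two cells with product 12, so r5c2 = 6.
Cage l's pair has product 12, which forces r6c2 = 2.
The 4 cells of cage h must have product 240, leaving r1c1 = 3.
6 is placed in column 2, so r1c2 = 4.
6 is placed in column 2; hence r2c2 = 1.
Cage e has product 18, leaving r2c3 = 6.
1 is placed in column 2, so r4c2 = 5.
Cage b has product 12, leaving r2c6 = 2.
Cage a needs sum 18, so r4c4 = 6.
Row 2 already has 2, which forces r2c4 = 4.
Cage g needs sum 12; hence r3c4 = 2.
Cage d needs sum 17, so r4c5 = 4.
Cage d needs sum 17; hence r4c6 = 3.
Row 2 now contains 4; hence r2c1 = 5.
Cage h needs product 240, leaving r3c1 = 4.
The 4 cells of cage a must have sum 18, so r3c3 = 5.
Row 3 now contains 5, so r3c5 = 6.
Row 3 already has 6, leaving r3c6 = 1.
Row 4 already has 3; hence r4c3 = 2.
Column 6 now contains 1, leaving r6c6 = 5.
Column 3 already has 5, which forces r1c3 = 1.
The 4 cells of cage g must have sum 12, which forces r1c4 = 5.
Column 6 now contains 1, so r1c6 = 6.
Row 4 now contains 2, so r4c1 = 1.
The two cells of cage k must have difference 1, leaving r5c1 = 2.
Cage c needs sum 10; hence r5c3 = 3.
5 is placed in column 4, leaving r5c4 = 1.
1 is placed in row 5, which forces r5c5 = 5.
Column 6 now contains 5, which forces r5c6 = 4.
The 3 cells of cage c must have sum 10, leaving r6c3 = 4.
The 3 cells of cage c must have sum 10; hence r6c4 = 3.
Row 6 now contains 5, so r6c5 = 1.
The full grid is 3 4 1 5 2 6 / 5 1 6 4 3 2 / 4 3 5 2 6 1 / 1 5 2 6 4 3 / 2 6 3 1 5 4 / 6 2 4 3 1 5.

6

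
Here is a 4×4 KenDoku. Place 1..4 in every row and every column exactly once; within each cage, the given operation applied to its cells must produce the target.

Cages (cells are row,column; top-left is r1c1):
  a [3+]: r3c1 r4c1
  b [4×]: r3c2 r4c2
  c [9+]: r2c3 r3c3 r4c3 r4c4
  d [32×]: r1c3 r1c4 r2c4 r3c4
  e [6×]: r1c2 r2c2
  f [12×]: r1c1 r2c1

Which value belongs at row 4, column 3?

2

Cage d has product 32; hence r1c3 = 4.
Row 1 now contains 4, leaving r1c1 = 3.
Row 1 now contains 3, leaving r1c2 = 2.
2 is placed in row 1, leaving r1c4 = 1.
The two cells of cage f must have product 12, which forces r2c1 = 4.
Column 2 already has 2; hence r2c2 = 3.
4 is placed in row 2, leaving r2c4 = 2.
Column 4 already has 2, so r3c4 = 4.
Cage c needs sum 9, which forces r4c4 = 3.
Row 2 now contains 2, so r2c3 = 1.
Row 3 already has 4; hence r3c2 = 1.
Cage c has sum 9; hence r3c3 = 3.
Cage b's pair has product 4; hence r4c2 = 4.
Cage c needs sum 9, leaving r4c3 = 2.
1 is placed in row 3, so r3c1 = 2.
2 is placed in row 4, which forces r4c1 = 1.
The full grid is 3 2 4 1 / 4 3 1 2 / 2 1 3 4 / 1 4 2 3.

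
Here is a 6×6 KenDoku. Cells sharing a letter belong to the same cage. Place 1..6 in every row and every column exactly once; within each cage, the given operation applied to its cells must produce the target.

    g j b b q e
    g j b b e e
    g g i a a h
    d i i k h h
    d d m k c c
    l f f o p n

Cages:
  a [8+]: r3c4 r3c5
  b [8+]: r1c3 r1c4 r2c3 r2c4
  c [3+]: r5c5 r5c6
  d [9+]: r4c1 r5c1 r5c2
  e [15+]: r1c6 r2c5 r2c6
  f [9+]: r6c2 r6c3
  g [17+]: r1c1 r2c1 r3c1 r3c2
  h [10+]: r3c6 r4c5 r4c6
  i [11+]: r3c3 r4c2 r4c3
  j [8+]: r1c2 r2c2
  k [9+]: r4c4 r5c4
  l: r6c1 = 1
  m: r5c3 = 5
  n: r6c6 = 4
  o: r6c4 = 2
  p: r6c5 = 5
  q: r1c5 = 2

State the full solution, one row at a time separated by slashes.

Cage q is a single given cell, leaving r1c5 = 2.
Cage m is a single given cell, which forces r5c3 = 5.
Column 5 already has 2; hence r5c5 = 1.
Row 5 now contains 1, leaving r5c6 = 2.
L is a freebie, leaving r6c1 = 1.
Cage o is a single given cell, which forces r6c4 = 2.
Cage p is a single given cell, leaving r6c5 = 5.
Cage n is given, so r6c6 = 4.
The two cells of cage a must have sum 8, leaving r3c4 = 5.
Cage a needs two cells with sum 8; hence r3c5 = 3.
Cage d has sum 9, leaving r4c1 = 2.
Cage h needs sum 10, which forces r3c6 = 1.
Row 5 needs a 6, and only r5c4 is open for it.
6 is placed in column 4; hence r4c4 = 3.
3 is placed in row 4, leaving r4c6 = 5.
Cage b needs sum 8, so r1c3 = 1.
The 4 cells of cage b must have sum 8, which forces r1c4 = 4.
5 is placed in column 6, leaving r1c6 = 6.
Cage b has sum 8, so r2c3 = 2.
3 is placed in column 4, which forces r2c4 = 1.
Cage e needs sum 15; hence r2c5 = 6.
Cage e needs sum 15, so r2c6 = 3.
The 3 cells of cage h must have sum 10; hence r4c5 = 4.
Cage j's pair has sum 8; hence r1c2 = 3.
Cage g has sum 17, which forces r2c1 = 4.
Row 2 already has 3, so r2c2 = 5.
Cage g needs sum 17, so r3c1 = 6.
Cage i has sum 11; hence r3c3 = 4.
Cage i has sum 11, leaving r4c2 = 1.
Row 4 now contains 4, so r4c3 = 6.
Column 1 now contains 4; hence r5c1 = 3.
Column 2 now contains 3; hence r5c2 = 4.
Column 2 now contains 3; hence r6c2 = 6.
Column 3 already has 6, so r6c3 = 3.
Row 1 already has 3, so r1c1 = 5.
4 is placed in row 3, so r3c2 = 2.

5 3 1 4 2 6 / 4 5 2 1 6 3 / 6 2 4 5 3 1 / 2 1 6 3 4 5 / 3 4 5 6 1 2 / 1 6 3 2 5 4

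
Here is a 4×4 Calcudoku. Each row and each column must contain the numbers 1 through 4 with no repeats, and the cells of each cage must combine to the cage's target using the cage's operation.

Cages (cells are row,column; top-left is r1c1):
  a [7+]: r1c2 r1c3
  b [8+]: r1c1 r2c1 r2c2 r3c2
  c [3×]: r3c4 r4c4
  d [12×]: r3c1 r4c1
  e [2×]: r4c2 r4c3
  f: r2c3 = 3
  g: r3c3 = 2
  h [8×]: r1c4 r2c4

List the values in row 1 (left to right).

1 3 4 2

F is a freebie, leaving r2c3 = 3.
G is a freebie; hence r3c3 = 2.
Column 3 now contains 2, which forces r4c3 = 1.
Row 4 already has 1, so r4c4 = 3.
Cage a's pair has sum 7, so r1c2 = 3.
Column 3 now contains 3, which forces r1c3 = 4.
Row 1 already has 4, leaving r1c4 = 2.
2 is placed in column 4, which forces r2c4 = 4.
The two cells of cage d must have product 12, which forces r3c1 = 3.
Column 4 already has 3, leaving r3c4 = 1.
Row 4 already has 3, so r4c1 = 4.
Row 4 already has 1, which forces r4c2 = 2.
2 is placed in row 1, leaving r1c1 = 1.
Cage b has sum 8, so r2c1 = 2.
Column 2 now contains 2, so r2c2 = 1.
1 is placed in row 3, so r3c2 = 4.
The full grid is 1 3 4 2 / 2 1 3 4 / 3 4 2 1 / 4 2 1 3.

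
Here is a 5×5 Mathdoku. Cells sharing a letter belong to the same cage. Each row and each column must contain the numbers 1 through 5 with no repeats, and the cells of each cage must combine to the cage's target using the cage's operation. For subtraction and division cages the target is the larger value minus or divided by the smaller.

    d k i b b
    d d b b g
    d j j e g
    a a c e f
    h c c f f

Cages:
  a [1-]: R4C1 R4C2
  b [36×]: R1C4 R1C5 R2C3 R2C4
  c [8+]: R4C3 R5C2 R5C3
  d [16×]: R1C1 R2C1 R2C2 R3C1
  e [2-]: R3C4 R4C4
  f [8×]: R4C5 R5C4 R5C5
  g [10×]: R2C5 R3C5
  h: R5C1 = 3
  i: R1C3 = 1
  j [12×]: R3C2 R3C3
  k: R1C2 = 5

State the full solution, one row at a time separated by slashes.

2 5 1 4 3 / 4 2 3 1 5 / 1 3 4 5 2 / 5 4 2 3 1 / 3 1 5 2 4

K is a freebie, leaving R1C2 = 5.
I is a freebie, which forces R1C3 = 1.
The 4 cells of cage d must have product 16, which forces R2C2 = 2.
2 is placed in row 2; hence R2C5 = 5.
5 is placed in column 5, leaving R3C5 = 2.
H is a freebie, so R5C1 = 3.
Cage d has product 16, leaving R1C1 = 2.
The 4 cells of cage b must have product 36, so R2C3 = 3.
The 4 cells of cage b must have product 36; hence R2C4 = 1.
Column 3 now contains 3, which forces R3C3 = 4.
The 3 cells of cage c must have sum 8, leaving R5C2 = 1.
Cage f has product 8, leaving R5C4 = 2.
Row 5 already has 1, which forces R5C5 = 4.
Cage b has product 36, which forces R1C4 = 4.
Column 5 now contains 4, so R1C5 = 3.
Row 2 already has 1, which forces R2C1 = 4.
Row 3 already has 4, which forces R3C1 = 1.
Row 3 already has 4, which forces R3C2 = 3.
3 is placed in row 3, leaving R3C4 = 5.
Column 1 now contains 4, so R4C1 = 5.
3 is placed in column 2, so R4C2 = 4.
Cage c needs sum 8, so R4C3 = 2.
Column 4 already has 5, which forces R4C4 = 3.
Column 5 now contains 4, leaving R4C5 = 1.
Row 5 now contains 2, which forces R5C3 = 5.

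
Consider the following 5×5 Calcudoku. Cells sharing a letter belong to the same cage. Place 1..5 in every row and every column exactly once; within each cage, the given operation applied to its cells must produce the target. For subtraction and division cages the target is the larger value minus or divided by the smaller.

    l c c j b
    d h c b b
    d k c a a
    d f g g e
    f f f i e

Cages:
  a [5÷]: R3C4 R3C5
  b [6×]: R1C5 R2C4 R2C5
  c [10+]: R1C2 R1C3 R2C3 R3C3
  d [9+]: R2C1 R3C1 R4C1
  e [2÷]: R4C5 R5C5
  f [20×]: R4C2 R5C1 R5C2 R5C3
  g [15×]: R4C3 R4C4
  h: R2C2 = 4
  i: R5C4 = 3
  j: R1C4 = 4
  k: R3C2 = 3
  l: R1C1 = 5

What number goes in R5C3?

4

Cage l is given, so R1C1 = 5.
Cage j is a single given cell, leaving R1C4 = 4.
H is a freebie; hence R2C2 = 4.
Cage k is a single given cell, leaving R3C2 = 3.
I is a freebie, leaving R5C4 = 3.
Cage g's pair has product 15, leaving R4C3 = 3.
3 is placed in column 4, leaving R4C4 = 5.
Cage c has sum 10, leaving R1C2 = 2.
Cage c has sum 10, so R1C3 = 1.
Row 1 now contains 1, which forces R1C5 = 3.
The 3 cells of cage d must have sum 9, so R2C1 = 3.
Column 4 already has 5, which forces R3C4 = 1.
The two cells of cage a must have quotient 5, so R3C5 = 5.
Column 2 now contains 2, leaving R4C2 = 1.
Column 2 now contains 1; hence R5C2 = 5.
Cage c has sum 10, leaving R2C3 = 5.
Column 4 now contains 1, leaving R2C4 = 2.
Cage b needs product 6, which forces R2C5 = 1.
Row 3 already has 5, so R3C3 = 2.
The 4 cells of cage f must have product 20; hence R5C1 = 1.
The 4 cells of cage f must have product 20, which forces R5C3 = 4.
Row 5 now contains 4; hence R5C5 = 2.
Row 3 now contains 2, so R3C1 = 4.
The 3 cells of cage d must have sum 9, so R4C1 = 2.
2 is placed in column 5, which forces R4C5 = 4.
Completed grid: 5 2 1 4 3 / 3 4 5 2 1 / 4 3 2 1 5 / 2 1 3 5 4 / 1 5 4 3 2.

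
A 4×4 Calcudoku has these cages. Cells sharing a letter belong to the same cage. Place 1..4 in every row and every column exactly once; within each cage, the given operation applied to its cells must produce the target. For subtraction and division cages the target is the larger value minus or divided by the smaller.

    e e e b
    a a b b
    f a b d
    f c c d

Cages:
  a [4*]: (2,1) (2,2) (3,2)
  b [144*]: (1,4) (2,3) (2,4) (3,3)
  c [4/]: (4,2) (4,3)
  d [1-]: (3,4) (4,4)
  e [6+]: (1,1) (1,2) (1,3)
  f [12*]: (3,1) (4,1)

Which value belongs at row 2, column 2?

1

Row 1 needs a 4, and only (1,4) is open for it.
The 4 cells of cage b must have product 144, leaving (2,3) = 4.
Column 4 now contains 4, which forces (2,4) = 3.
Cage b needs product 144, leaving (3,3) = 3.
4 is placed in column 3, leaving (4,3) = 1.
Row 4 now contains 1, which forces (4,4) = 2.
Column 3 now contains 1; hence (1,3) = 2.
The 3 cells of cage a must have product 4; hence (2,1) = 2.
4 is placed in row 2, so (2,2) = 1.
3 is placed in row 3, leaving (3,1) = 4.
The 3 cells of cage a must have product 4, which forces (3,2) = 2.
2 is placed in column 4; hence (3,4) = 1.
Cage f's pair has product 12; hence (4,1) = 3.
Row 4 now contains 1, so (4,2) = 4.
3 is placed in column 1; hence (1,1) = 1.
Column 2 already has 1; hence (1,2) = 3.
Completed grid: 1 3 2 4 / 2 1 4 3 / 4 2 3 1 / 3 4 1 2.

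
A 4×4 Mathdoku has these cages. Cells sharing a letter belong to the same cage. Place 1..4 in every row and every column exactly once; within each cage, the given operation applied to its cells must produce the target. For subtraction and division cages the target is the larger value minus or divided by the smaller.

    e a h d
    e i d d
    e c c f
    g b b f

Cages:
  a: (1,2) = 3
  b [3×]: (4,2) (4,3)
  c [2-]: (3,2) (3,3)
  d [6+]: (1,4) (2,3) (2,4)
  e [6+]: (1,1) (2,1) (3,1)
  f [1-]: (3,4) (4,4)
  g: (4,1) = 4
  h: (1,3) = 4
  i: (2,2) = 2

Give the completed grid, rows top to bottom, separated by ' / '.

2 3 4 1 / 3 2 1 4 / 1 4 2 3 / 4 1 3 2

Cage a is given, leaving (1,2) = 3.
H is a freebie; hence (1,3) = 4.
Cage i is given, leaving (2,2) = 2.
Cage g is given, which forces (4,1) = 4.
Column 2 now contains 3, so (4,2) = 1.
Row 4 now contains 1, which forces (4,3) = 3.
3 is placed in row 4, which forces (4,4) = 2.
2 is placed in column 4; hence (1,4) = 1.
Column 3 already has 3, so (2,3) = 1.
Cage d needs sum 6; hence (2,4) = 4.
Column 2 already has 1, so (3,2) = 4.
Cage c's pair has difference 2, so (3,3) = 2.
Column 4 now contains 1, so (3,4) = 3.
1 is placed in row 1, so (1,1) = 2.
Row 2 already has 1, which forces (2,1) = 3.
Row 3 now contains 3, leaving (3,1) = 1.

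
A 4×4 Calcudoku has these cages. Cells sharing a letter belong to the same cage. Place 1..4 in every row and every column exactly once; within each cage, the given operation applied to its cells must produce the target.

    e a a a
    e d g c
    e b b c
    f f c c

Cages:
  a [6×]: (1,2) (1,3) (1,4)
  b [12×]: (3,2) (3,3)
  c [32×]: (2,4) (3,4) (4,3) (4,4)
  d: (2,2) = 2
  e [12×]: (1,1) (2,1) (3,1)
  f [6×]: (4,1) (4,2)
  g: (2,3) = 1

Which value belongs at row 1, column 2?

1

Cage d is given, which forces (2,2) = 2.
Cage g is given, which forces (2,3) = 1.
1 is placed in row 2, so (2,4) = 4.
2 is placed in column 2, so (4,2) = 3.
Cage c has product 32, leaving (4,3) = 4.
Column 2 already has 3; hence (1,2) = 1.
Row 2 now contains 4; hence (2,1) = 3.
Column 2 already has 3, so (3,2) = 4.
Column 3 now contains 4; hence (3,3) = 3.
Row 4 already has 3, which forces (4,1) = 2.
2 is placed in row 4, so (4,4) = 1.
Row 1 already has 1, so (1,1) = 4.
Column 3 already has 3, which forces (1,3) = 2.
Cage a needs product 6, so (1,4) = 3.
Row 3 already has 4, leaving (3,1) = 1.
Column 4 now contains 1, leaving (3,4) = 2.
Filled in: 4 1 2 3 / 3 2 1 4 / 1 4 3 2 / 2 3 4 1.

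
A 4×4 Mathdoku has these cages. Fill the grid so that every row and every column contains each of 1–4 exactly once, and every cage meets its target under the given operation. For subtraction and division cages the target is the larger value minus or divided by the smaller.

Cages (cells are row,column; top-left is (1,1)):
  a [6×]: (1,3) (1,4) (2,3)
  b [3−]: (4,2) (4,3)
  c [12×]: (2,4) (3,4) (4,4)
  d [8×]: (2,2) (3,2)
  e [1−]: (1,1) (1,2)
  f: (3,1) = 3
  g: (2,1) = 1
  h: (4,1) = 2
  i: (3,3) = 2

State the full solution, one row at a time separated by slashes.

Cage g is a single given cell, leaving (2,1) = 1.
Cage f is a single given cell, leaving (3,1) = 3.
Cage i is a single given cell, which forces (3,3) = 2.
H is a freebie, which forces (4,1) = 2.
Column 1 now contains 2, leaving (1,1) = 4.
Cage e needs two cells with difference 1, so (1,2) = 3.
Cage a has product 6, which forces (1,3) = 1.
Cage a has product 6; hence (1,4) = 2.
Cage d needs two cells with product 8, leaving (2,2) = 2.
Column 3 already has 2; hence (2,3) = 3.
Row 2 already has 3; hence (2,4) = 4.
Row 3 now contains 2, so (3,2) = 4.
Column 4 already has 4, which forces (3,4) = 1.
Column 2 already has 4, leaving (4,2) = 1.
Column 3 now contains 1, leaving (4,3) = 4.
Column 4 already has 1, which forces (4,4) = 3.

4 3 1 2 / 1 2 3 4 / 3 4 2 1 / 2 1 4 3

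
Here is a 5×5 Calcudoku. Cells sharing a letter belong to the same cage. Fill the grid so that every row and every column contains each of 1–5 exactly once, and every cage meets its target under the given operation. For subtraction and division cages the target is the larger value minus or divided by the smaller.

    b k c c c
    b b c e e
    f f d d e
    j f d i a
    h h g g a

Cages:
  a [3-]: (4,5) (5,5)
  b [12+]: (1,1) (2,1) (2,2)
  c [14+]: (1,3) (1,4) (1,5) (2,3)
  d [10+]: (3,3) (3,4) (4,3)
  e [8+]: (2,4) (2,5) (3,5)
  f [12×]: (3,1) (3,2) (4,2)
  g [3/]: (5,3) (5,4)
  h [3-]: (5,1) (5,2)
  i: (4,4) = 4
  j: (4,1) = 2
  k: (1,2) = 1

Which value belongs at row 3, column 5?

5

K is a freebie, which forces (1,2) = 1.
Cage j is given, so (4,1) = 2.
Cage i is a single given cell; hence (4,4) = 4.
Cage f has product 12, which forces (3,1) = 1.
Cage f has product 12, so (3,2) = 4.
Row 4 already has 4, which forces (4,2) = 3.
1 is placed in column 1, which forces (5,1) = 5.
Column 2 now contains 4, leaving (5,2) = 2.
Row 5 already has 2; hence (5,5) = 4.
Column 2 already has 3, so (2,2) = 5.
Cage d needs sum 10, which forces (4,3) = 5.
Cage a needs two cells with difference 3; hence (4,5) = 1.
Column 5 already has 1; hence (2,5) = 2.
In row 2, 1 can only go at (2,4), so (2,4) = 1.
Cage e needs sum 8, leaving (3,5) = 5.
Cage g's pair has quotient 3, which forces (5,3) = 1.
Column 4 already has 1, so (5,4) = 3.
Cage c needs sum 14, so (1,3) = 2.
Cage c has sum 14, so (1,4) = 5.
Column 5 now contains 5; hence (1,5) = 3.
Cage c needs sum 14, which forces (2,3) = 4.
Cage d has sum 10, which forces (3,3) = 3.
3 is placed in column 4, which forces (3,4) = 2.
Row 1 now contains 3, so (1,1) = 4.
Row 2 now contains 4; hence (2,1) = 3.
Completed grid: 4 1 2 5 3 / 3 5 4 1 2 / 1 4 3 2 5 / 2 3 5 4 1 / 5 2 1 3 4.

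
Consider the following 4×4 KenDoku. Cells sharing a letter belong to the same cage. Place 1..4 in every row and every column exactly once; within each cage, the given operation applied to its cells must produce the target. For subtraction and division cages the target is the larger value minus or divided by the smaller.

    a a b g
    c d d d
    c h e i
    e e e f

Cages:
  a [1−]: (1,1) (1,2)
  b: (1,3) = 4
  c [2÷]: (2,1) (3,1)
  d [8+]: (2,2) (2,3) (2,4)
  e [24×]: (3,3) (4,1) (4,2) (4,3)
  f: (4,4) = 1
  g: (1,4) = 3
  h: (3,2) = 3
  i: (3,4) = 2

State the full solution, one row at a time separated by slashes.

Cage b is a single given cell; hence (1,3) = 4.
Cage g is given; hence (1,4) = 3.
Cage h is given, which forces (3,2) = 3.
Cage i is given, so (3,4) = 2.
F is a freebie, leaving (4,4) = 1.
The two cells of cage c must have quotient 2, so (2,1) = 2.
Cage d has sum 8, so (2,2) = 1.
Cage d needs sum 8, which forces (2,3) = 3.
Column 4 now contains 1; hence (2,4) = 4.
2 is placed in row 3, so (3,3) = 1.
3 is placed in column 3, leaving (4,3) = 2.
Column 1 already has 2, leaving (1,1) = 1.
1 is placed in column 2, leaving (1,2) = 2.
Row 3 already has 1, so (3,1) = 4.
The 4 cells of cage e must have product 24; hence (4,1) = 3.
Row 4 now contains 2, leaving (4,2) = 4.

1 2 4 3 / 2 1 3 4 / 4 3 1 2 / 3 4 2 1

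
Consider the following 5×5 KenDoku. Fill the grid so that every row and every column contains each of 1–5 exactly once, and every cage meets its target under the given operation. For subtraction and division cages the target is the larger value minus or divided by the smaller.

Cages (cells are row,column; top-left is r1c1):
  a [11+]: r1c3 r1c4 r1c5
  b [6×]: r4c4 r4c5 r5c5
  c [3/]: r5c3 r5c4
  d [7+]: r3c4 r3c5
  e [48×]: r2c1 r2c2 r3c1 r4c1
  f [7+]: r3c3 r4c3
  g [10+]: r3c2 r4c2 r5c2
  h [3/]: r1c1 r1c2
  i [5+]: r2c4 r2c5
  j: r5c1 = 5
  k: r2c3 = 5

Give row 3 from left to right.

Cage k is a single given cell, which forces r2c3 = 5.
Cage j is a single given cell, so r5c1 = 5.
Row 4 needs a 5, and only r4c2 is open for it.
The only place for 4 in row 5 is r5c2.
Column 2 now contains 4, which forces r2c2 = 2.
Cage g needs sum 10, which forces r3c2 = 1.
Cage h's pair has quotient 3; hence r1c1 = 1.
Column 2 now contains 1; hence r1c2 = 3.
Row 2 needs a 3, and only r2c1 is open for it.
The only place for 2 in row 5 is r5c5.
In row 3, 5 can only go at r3c5, so r3c5 = 5.
Cage a has sum 11, leaving r1c3 = 2.
Cage a needs sum 11; hence r1c4 = 5.
Column 5 already has 5, leaving r1c5 = 4.
Column 5 already has 4, which forces r2c5 = 1.
The two cells of cage d must have sum 7, which forces r3c4 = 2.
Column 5 now contains 1; hence r4c5 = 3.
Row 2 now contains 1, which forces r2c4 = 4.
Row 3 already has 2, which forces r3c1 = 4.
The two cells of cage f must have sum 7, which forces r3c3 = 3.
Cage e has product 48, so r4c1 = 2.
Row 4 already has 3, leaving r4c3 = 4.
Row 4 already has 3, which forces r4c4 = 1.
Column 3 already has 3, which forces r5c3 = 1.
Column 4 already has 1, leaving r5c4 = 3.
Filled in: 1 3 2 5 4 / 3 2 5 4 1 / 4 1 3 2 5 / 2 5 4 1 3 / 5 4 1 3 2.

4 1 3 2 5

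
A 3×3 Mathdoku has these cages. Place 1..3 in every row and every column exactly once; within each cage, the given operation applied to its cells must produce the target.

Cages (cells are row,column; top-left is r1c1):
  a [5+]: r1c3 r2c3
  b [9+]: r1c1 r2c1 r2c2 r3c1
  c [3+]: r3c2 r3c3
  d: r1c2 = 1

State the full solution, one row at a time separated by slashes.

Cage d is given, leaving r1c2 = 1.
The 4 cells of cage b must have sum 9, which forces r2c2 = 3.
Row 2 already has 3, leaving r2c3 = 2.
1 is placed in column 2, which forces r3c2 = 2.
Column 3 now contains 2, which forces r3c3 = 1.
Cage b has sum 9, leaving r1c1 = 2.
Column 3 now contains 2, which forces r1c3 = 3.
Row 2 now contains 2; hence r2c1 = 1.
1 is placed in row 3, leaving r3c1 = 3.

2 1 3 / 1 3 2 / 3 2 1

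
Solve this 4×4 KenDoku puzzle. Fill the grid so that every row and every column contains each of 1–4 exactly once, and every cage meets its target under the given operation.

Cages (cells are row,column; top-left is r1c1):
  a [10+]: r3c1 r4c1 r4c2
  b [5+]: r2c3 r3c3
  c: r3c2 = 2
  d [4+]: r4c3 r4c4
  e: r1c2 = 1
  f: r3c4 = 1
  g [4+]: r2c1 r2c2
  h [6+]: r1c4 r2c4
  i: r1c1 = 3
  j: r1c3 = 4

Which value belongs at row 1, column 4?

2

Cage i is a single given cell, leaving r1c1 = 3.
Cage e is a single given cell, so r1c2 = 1.
Cage j is a single given cell, so r1c3 = 4.
4 is placed in row 1, leaving r1c4 = 2.
Column 1 already has 3, leaving r2c1 = 1.
Column 2 already has 1, which forces r2c2 = 3.
Row 2 now contains 3, which forces r2c3 = 2.
2 is placed in column 4, leaving r2c4 = 4.
Column 1 already has 3, so r3c1 = 4.
Cage c is a single given cell, leaving r3c2 = 2.
F is a freebie, which forces r3c4 = 1.
Column 1 already has 4, leaving r4c1 = 2.
Column 2 already has 3, so r4c2 = 4.
1 is placed in column 4; hence r4c4 = 3.
Row 3 now contains 1, so r3c3 = 3.
Row 4 now contains 3; hence r4c3 = 1.
The full grid is 3 1 4 2 / 1 3 2 4 / 4 2 3 1 / 2 4 1 3.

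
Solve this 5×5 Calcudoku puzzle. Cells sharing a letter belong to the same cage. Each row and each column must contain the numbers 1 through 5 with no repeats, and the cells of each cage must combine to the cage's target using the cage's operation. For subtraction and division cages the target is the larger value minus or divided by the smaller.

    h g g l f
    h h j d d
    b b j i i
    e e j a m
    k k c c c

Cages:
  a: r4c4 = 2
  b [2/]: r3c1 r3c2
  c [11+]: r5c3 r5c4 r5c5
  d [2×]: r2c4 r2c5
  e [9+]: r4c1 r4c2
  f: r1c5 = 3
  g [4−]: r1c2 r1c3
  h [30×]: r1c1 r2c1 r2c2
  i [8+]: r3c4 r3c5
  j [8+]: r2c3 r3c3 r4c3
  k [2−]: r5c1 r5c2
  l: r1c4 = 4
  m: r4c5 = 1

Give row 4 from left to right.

5 4 3 2 1

Cage l is given, which forces r1c4 = 4.
Cage f is a single given cell, so r1c5 = 3.
Column 5 now contains 3; hence r3c5 = 5.
Cage a is a single given cell, leaving r4c4 = 2.
Cage m is given, which forces r4c5 = 1.
2 is placed in column 4, so r5c4 = 5.
2 is placed in column 4, so r2c4 = 1.
Column 5 now contains 1, which forces r2c5 = 2.
5 is placed in row 3; hence r3c4 = 3.
Column 5 now contains 2, so r5c5 = 4.
Cage h needs product 30; hence r1c1 = 2.
Cage j has sum 8, which forces r3c3 = 1.
Row 5 now contains 4, which forces r5c3 = 2.
Cage g's pair has difference 4, so r1c2 = 1.
1 is placed in column 3, so r1c3 = 5.
1 is placed in row 3, so r3c1 = 4.
Cage b needs two cells with quotient 2; hence r3c2 = 2.
Column 1 now contains 4, leaving r4c1 = 5.
5 is placed in row 4, leaving r4c2 = 4.
Row 4 now contains 4, which forces r4c3 = 3.
1 is placed in column 2, leaving r5c2 = 3.
Column 1 now contains 5, leaving r2c1 = 3.
3 is placed in column 2, so r2c2 = 5.
Column 3 already has 3, so r2c3 = 4.
Row 5 now contains 3, which forces r5c1 = 1.
Filled in: 2 1 5 4 3 / 3 5 4 1 2 / 4 2 1 3 5 / 5 4 3 2 1 / 1 3 2 5 4.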